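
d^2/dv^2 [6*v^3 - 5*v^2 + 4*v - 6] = 36*v - 10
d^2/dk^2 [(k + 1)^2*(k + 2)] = 6*k + 8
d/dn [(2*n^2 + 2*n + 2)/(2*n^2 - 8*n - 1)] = 2*(-10*n^2 - 6*n + 7)/(4*n^4 - 32*n^3 + 60*n^2 + 16*n + 1)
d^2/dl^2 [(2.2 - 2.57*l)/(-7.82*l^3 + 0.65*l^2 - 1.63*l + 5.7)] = (942.970008*l^5 - 1692.80322*l^4 + 115.575726*l^3 + 1200.83004*l^2 - 631.5225*l + 52.36738)/(478.211768*l^9 - 119.24718*l^8 + 308.947086*l^7 - 1095.692405*l^6 + 238.235499*l^5 - 448.339425*l^4 + 802.781047*l^3 - 108.78849*l^2 + 158.8761*l - 185.193)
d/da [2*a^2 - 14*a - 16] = 4*a - 14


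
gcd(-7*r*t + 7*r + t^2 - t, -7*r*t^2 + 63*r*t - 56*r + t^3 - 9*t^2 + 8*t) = 7*r*t - 7*r - t^2 + t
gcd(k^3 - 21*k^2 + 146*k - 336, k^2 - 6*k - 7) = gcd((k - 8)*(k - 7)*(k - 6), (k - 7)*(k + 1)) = k - 7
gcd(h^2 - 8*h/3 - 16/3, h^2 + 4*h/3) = h + 4/3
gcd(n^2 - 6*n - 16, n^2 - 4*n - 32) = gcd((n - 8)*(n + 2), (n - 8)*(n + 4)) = n - 8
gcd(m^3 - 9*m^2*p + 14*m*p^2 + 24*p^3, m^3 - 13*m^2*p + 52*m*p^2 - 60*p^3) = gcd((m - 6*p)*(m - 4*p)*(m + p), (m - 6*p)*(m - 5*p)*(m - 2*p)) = -m + 6*p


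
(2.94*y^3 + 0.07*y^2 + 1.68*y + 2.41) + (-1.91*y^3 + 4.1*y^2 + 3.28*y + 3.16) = 1.03*y^3 + 4.17*y^2 + 4.96*y + 5.57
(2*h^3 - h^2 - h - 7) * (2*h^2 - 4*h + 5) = 4*h^5 - 10*h^4 + 12*h^3 - 15*h^2 + 23*h - 35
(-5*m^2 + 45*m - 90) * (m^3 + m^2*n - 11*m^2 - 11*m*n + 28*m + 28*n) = -5*m^5 - 5*m^4*n + 100*m^4 + 100*m^3*n - 725*m^3 - 725*m^2*n + 2250*m^2 + 2250*m*n - 2520*m - 2520*n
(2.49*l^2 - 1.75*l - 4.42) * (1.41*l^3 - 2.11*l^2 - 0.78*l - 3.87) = 3.5109*l^5 - 7.7214*l^4 - 4.4819*l^3 + 1.0549*l^2 + 10.2201*l + 17.1054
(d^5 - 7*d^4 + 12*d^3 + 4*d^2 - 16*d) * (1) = d^5 - 7*d^4 + 12*d^3 + 4*d^2 - 16*d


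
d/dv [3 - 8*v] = -8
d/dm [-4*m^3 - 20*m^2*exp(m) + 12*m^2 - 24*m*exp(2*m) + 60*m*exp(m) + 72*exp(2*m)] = -20*m^2*exp(m) - 12*m^2 - 48*m*exp(2*m) + 20*m*exp(m) + 24*m + 120*exp(2*m) + 60*exp(m)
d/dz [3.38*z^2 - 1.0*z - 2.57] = 6.76*z - 1.0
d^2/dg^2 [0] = 0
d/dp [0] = 0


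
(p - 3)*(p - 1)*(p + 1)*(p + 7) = p^4 + 4*p^3 - 22*p^2 - 4*p + 21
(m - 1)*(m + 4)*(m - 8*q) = m^3 - 8*m^2*q + 3*m^2 - 24*m*q - 4*m + 32*q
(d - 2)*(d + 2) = d^2 - 4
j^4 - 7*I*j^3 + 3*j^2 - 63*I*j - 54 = (j - 6*I)*(j - 3*I)*(j - I)*(j + 3*I)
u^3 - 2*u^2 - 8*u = u*(u - 4)*(u + 2)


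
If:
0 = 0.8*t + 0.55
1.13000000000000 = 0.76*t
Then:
No Solution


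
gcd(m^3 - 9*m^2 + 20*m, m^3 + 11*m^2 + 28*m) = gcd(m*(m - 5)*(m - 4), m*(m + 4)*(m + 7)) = m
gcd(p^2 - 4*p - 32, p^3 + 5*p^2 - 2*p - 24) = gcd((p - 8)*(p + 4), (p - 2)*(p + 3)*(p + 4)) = p + 4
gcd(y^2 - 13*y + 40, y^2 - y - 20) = y - 5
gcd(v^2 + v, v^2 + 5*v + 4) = v + 1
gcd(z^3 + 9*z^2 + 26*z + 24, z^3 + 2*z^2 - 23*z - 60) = z^2 + 7*z + 12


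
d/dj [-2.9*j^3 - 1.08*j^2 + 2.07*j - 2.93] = -8.7*j^2 - 2.16*j + 2.07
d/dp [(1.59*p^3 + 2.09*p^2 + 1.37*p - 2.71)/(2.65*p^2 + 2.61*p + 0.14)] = (4.2135*p^4 + 8.2998*p^3 + 2.4922*p^2 + 14.9482*p + 7.2649)/(7.0225*p^4 + 13.833*p^3 + 7.5541*p^2 + 0.7308*p + 0.0196)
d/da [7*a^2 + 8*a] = 14*a + 8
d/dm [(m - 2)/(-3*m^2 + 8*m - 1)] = 3*(m^2 - 4*m + 5)/(9*m^4 - 48*m^3 + 70*m^2 - 16*m + 1)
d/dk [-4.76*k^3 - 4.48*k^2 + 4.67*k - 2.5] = -14.28*k^2 - 8.96*k + 4.67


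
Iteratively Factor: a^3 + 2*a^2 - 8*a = (a - 2)*(a^2 + 4*a) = a*(a - 2)*(a + 4)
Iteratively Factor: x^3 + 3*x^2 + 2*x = (x + 2)*(x^2 + x) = x*(x + 2)*(x + 1)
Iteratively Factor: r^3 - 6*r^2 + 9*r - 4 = (r - 1)*(r^2 - 5*r + 4) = (r - 1)^2*(r - 4)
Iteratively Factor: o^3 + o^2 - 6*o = (o + 3)*(o^2 - 2*o) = o*(o + 3)*(o - 2)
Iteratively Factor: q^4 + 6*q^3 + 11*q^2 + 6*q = (q + 1)*(q^3 + 5*q^2 + 6*q) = (q + 1)*(q + 2)*(q^2 + 3*q) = (q + 1)*(q + 2)*(q + 3)*(q)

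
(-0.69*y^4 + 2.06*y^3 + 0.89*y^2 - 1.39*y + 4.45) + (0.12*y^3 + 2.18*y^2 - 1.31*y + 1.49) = -0.69*y^4 + 2.18*y^3 + 3.07*y^2 - 2.7*y + 5.94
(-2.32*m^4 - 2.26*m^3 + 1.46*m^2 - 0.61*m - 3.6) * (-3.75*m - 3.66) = 8.7*m^5 + 16.9662*m^4 + 2.7966*m^3 - 3.0561*m^2 + 15.7326*m + 13.176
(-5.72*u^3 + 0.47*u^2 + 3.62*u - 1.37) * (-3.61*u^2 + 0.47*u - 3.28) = 20.6492*u^5 - 4.3851*u^4 + 5.9143*u^3 + 5.1055*u^2 - 12.5175*u + 4.4936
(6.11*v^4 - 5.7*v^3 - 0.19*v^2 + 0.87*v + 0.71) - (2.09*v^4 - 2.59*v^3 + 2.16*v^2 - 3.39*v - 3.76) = 4.02*v^4 - 3.11*v^3 - 2.35*v^2 + 4.26*v + 4.47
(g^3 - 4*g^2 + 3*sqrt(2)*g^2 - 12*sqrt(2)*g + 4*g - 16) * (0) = 0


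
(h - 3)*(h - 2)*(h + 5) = h^3 - 19*h + 30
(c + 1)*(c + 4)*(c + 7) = c^3 + 12*c^2 + 39*c + 28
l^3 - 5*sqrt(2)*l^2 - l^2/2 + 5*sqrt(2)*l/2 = l*(l - 1/2)*(l - 5*sqrt(2))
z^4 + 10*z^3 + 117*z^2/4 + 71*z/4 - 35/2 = (z - 1/2)*(z + 2)*(z + 7/2)*(z + 5)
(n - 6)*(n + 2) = n^2 - 4*n - 12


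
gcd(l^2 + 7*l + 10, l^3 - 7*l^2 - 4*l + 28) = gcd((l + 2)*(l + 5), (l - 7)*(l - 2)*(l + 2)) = l + 2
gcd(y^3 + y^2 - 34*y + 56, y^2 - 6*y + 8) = y^2 - 6*y + 8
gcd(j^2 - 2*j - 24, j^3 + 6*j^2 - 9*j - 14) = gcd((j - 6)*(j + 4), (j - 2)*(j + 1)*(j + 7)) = 1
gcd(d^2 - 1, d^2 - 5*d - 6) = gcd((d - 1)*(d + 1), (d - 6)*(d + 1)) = d + 1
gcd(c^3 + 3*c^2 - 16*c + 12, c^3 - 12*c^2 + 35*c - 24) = c - 1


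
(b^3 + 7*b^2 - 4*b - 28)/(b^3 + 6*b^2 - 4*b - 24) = (b + 7)/(b + 6)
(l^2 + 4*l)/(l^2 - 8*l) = (l + 4)/(l - 8)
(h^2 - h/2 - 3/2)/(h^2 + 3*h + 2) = (h - 3/2)/(h + 2)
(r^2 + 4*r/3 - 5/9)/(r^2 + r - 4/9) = (3*r + 5)/(3*r + 4)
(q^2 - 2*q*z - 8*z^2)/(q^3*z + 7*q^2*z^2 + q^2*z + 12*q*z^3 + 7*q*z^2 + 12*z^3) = (q^2 - 2*q*z - 8*z^2)/(z*(q^3 + 7*q^2*z + q^2 + 12*q*z^2 + 7*q*z + 12*z^2))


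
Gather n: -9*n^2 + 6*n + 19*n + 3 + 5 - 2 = -9*n^2 + 25*n + 6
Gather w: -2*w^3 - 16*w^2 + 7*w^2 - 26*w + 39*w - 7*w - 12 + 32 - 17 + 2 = -2*w^3 - 9*w^2 + 6*w + 5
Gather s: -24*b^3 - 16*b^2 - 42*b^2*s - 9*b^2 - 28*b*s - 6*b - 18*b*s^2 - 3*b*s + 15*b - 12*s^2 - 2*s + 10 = -24*b^3 - 25*b^2 + 9*b + s^2*(-18*b - 12) + s*(-42*b^2 - 31*b - 2) + 10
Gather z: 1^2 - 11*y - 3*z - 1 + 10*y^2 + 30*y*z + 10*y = 10*y^2 - y + z*(30*y - 3)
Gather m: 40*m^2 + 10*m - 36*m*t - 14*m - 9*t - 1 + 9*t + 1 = 40*m^2 + m*(-36*t - 4)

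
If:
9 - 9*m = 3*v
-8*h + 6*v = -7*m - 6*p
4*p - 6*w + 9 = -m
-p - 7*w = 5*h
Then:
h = 39/86 - 208*w/129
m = 226*w/129 + 3/43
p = 137*w/129 - 195/86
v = 120/43 - 226*w/43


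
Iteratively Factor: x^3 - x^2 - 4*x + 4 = (x + 2)*(x^2 - 3*x + 2) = (x - 1)*(x + 2)*(x - 2)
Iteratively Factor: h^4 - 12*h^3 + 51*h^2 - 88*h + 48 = (h - 1)*(h^3 - 11*h^2 + 40*h - 48) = (h - 3)*(h - 1)*(h^2 - 8*h + 16) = (h - 4)*(h - 3)*(h - 1)*(h - 4)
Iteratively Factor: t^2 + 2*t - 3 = (t - 1)*(t + 3)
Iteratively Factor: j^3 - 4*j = (j + 2)*(j^2 - 2*j) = (j - 2)*(j + 2)*(j)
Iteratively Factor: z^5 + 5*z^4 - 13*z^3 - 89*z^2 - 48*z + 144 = (z - 4)*(z^4 + 9*z^3 + 23*z^2 + 3*z - 36) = (z - 4)*(z + 4)*(z^3 + 5*z^2 + 3*z - 9) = (z - 4)*(z + 3)*(z + 4)*(z^2 + 2*z - 3) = (z - 4)*(z + 3)^2*(z + 4)*(z - 1)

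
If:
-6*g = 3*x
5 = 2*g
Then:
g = 5/2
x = -5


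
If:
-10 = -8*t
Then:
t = 5/4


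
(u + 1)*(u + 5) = u^2 + 6*u + 5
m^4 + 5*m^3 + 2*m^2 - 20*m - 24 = (m - 2)*(m + 2)^2*(m + 3)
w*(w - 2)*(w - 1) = w^3 - 3*w^2 + 2*w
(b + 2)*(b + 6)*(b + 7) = b^3 + 15*b^2 + 68*b + 84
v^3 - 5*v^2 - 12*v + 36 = (v - 6)*(v - 2)*(v + 3)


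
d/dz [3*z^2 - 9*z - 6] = 6*z - 9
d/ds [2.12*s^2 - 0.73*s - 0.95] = 4.24*s - 0.73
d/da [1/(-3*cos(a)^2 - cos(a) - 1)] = -(6*cos(a) + 1)*sin(a)/(3*cos(a)^2 + cos(a) + 1)^2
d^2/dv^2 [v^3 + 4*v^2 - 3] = 6*v + 8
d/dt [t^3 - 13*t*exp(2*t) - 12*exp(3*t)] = 3*t^2 - 26*t*exp(2*t) - 36*exp(3*t) - 13*exp(2*t)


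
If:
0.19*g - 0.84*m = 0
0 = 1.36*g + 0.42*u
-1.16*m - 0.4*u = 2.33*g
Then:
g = 0.00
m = 0.00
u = 0.00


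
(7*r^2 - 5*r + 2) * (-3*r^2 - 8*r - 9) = -21*r^4 - 41*r^3 - 29*r^2 + 29*r - 18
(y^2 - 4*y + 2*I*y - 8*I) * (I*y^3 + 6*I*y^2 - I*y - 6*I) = I*y^5 - 2*y^4 + 2*I*y^4 - 4*y^3 - 25*I*y^3 + 50*y^2 - 2*I*y^2 + 4*y + 24*I*y - 48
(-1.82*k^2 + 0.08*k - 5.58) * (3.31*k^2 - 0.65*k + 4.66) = -6.0242*k^4 + 1.4478*k^3 - 27.003*k^2 + 3.9998*k - 26.0028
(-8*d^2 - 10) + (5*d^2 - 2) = -3*d^2 - 12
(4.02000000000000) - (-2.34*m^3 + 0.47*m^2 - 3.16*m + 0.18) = 2.34*m^3 - 0.47*m^2 + 3.16*m + 3.84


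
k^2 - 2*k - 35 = (k - 7)*(k + 5)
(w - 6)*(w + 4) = w^2 - 2*w - 24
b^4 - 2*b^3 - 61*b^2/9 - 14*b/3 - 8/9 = (b - 4)*(b + 1/3)*(b + 2/3)*(b + 1)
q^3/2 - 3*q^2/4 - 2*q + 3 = (q/2 + 1)*(q - 2)*(q - 3/2)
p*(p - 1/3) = p^2 - p/3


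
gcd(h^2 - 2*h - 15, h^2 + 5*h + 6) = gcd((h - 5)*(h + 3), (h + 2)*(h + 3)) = h + 3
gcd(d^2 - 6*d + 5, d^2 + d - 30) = d - 5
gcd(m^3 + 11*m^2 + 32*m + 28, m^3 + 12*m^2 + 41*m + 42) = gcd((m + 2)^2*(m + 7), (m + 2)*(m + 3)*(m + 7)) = m^2 + 9*m + 14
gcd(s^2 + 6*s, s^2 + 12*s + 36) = s + 6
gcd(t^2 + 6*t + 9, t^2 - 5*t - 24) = t + 3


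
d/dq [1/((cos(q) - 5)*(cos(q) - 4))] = (2*cos(q) - 9)*sin(q)/((cos(q) - 5)^2*(cos(q) - 4)^2)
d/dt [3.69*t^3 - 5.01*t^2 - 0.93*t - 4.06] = 11.07*t^2 - 10.02*t - 0.93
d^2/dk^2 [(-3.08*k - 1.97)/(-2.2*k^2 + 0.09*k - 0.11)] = ((3.08*k + 1.97)*(4.4*k - 0.09)*(8.8*k - 0.18) - (40.656*k + 8.1136)*(2.2*k^2 - 0.09*k + 0.11))/(2.2*k^2 - 0.09*k + 0.11)^3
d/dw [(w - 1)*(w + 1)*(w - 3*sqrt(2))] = 3*w^2 - 6*sqrt(2)*w - 1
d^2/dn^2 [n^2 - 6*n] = 2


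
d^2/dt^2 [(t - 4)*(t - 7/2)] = 2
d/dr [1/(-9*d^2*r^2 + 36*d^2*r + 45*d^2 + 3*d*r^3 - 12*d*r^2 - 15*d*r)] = (6*d*r - 12*d - 3*r^2 + 8*r + 5)/(3*d*(3*d*r^2 - 12*d*r - 15*d - r^3 + 4*r^2 + 5*r)^2)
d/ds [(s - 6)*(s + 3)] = 2*s - 3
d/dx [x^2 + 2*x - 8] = 2*x + 2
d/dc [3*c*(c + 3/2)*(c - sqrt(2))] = 9*c^2 - 6*sqrt(2)*c + 9*c - 9*sqrt(2)/2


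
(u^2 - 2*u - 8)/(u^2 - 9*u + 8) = (u^2 - 2*u - 8)/(u^2 - 9*u + 8)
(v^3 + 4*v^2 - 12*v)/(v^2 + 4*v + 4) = v*(v^2 + 4*v - 12)/(v^2 + 4*v + 4)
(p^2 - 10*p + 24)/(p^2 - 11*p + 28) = (p - 6)/(p - 7)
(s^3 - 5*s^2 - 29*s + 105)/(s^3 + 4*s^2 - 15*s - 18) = (s^2 - 2*s - 35)/(s^2 + 7*s + 6)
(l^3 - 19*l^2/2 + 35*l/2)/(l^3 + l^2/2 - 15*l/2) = (l - 7)/(l + 3)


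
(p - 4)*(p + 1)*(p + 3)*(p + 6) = p^4 + 6*p^3 - 13*p^2 - 90*p - 72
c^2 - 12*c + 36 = (c - 6)^2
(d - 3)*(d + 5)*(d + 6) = d^3 + 8*d^2 - 3*d - 90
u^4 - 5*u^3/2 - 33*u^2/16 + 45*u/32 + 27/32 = (u - 3)*(u - 3/4)*(u + 1/2)*(u + 3/4)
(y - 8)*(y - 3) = y^2 - 11*y + 24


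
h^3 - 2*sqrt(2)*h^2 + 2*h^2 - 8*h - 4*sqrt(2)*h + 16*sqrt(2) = (h - 2)*(h + 4)*(h - 2*sqrt(2))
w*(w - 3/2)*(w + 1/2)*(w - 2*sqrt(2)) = w^4 - 2*sqrt(2)*w^3 - w^3 - 3*w^2/4 + 2*sqrt(2)*w^2 + 3*sqrt(2)*w/2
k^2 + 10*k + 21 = (k + 3)*(k + 7)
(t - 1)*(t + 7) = t^2 + 6*t - 7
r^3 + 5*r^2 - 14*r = r*(r - 2)*(r + 7)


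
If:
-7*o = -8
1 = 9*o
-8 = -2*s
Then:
No Solution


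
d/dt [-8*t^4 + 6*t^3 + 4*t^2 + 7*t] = -32*t^3 + 18*t^2 + 8*t + 7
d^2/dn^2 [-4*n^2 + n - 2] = -8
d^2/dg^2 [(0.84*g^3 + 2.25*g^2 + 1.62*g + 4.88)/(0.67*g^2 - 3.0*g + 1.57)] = (-4.44089209850063e-16*g^5 + 23.852244*g^3 - 24.795258*g^2 - 56.654172*g + 103.925906)/(0.300763*g^6 - 4.0401*g^5 + 20.204319*g^4 - 45.9342*g^3 + 47.344449*g^2 - 22.1841*g + 3.869893)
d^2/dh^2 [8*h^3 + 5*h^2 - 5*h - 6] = 48*h + 10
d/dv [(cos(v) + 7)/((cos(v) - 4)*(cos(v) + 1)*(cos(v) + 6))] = 2*(cos(v)^3 + 12*cos(v)^2 + 21*cos(v) - 65)*sin(v)/((cos(v) - 4)^2*(cos(v) + 1)^2*(cos(v) + 6)^2)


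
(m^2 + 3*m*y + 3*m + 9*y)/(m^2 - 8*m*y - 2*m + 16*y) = (m^2 + 3*m*y + 3*m + 9*y)/(m^2 - 8*m*y - 2*m + 16*y)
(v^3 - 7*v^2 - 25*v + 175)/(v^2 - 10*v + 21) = (v^2 - 25)/(v - 3)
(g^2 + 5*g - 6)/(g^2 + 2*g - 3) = (g + 6)/(g + 3)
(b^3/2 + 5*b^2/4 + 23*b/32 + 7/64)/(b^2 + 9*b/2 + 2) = (b^2/2 + b + 7/32)/(b + 4)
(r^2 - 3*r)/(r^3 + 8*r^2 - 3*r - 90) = r/(r^2 + 11*r + 30)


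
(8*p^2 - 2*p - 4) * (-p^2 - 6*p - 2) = -8*p^4 - 46*p^3 + 28*p + 8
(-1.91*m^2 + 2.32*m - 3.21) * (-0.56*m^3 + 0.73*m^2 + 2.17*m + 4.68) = 1.0696*m^5 - 2.6935*m^4 - 0.653499999999999*m^3 - 6.2477*m^2 + 3.8919*m - 15.0228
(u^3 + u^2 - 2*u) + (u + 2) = u^3 + u^2 - u + 2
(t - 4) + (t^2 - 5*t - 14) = t^2 - 4*t - 18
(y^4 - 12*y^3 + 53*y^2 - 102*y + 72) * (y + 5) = y^5 - 7*y^4 - 7*y^3 + 163*y^2 - 438*y + 360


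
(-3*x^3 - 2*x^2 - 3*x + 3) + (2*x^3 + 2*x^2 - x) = -x^3 - 4*x + 3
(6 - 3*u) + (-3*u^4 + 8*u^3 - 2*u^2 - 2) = -3*u^4 + 8*u^3 - 2*u^2 - 3*u + 4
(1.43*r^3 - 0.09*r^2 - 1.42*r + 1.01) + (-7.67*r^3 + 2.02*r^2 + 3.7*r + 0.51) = -6.24*r^3 + 1.93*r^2 + 2.28*r + 1.52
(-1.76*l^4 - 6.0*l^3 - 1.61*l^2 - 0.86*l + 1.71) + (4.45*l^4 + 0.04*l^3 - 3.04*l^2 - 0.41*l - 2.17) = 2.69*l^4 - 5.96*l^3 - 4.65*l^2 - 1.27*l - 0.46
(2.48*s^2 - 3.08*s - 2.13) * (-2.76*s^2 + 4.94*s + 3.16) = -6.8448*s^4 + 20.752*s^3 - 1.4996*s^2 - 20.255*s - 6.7308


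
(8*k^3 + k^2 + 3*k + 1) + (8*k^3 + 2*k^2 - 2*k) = 16*k^3 + 3*k^2 + k + 1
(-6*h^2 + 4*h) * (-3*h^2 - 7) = 18*h^4 - 12*h^3 + 42*h^2 - 28*h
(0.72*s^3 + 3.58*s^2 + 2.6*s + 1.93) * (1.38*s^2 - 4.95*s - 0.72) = 0.9936*s^5 + 1.3764*s^4 - 14.6514*s^3 - 12.7842*s^2 - 11.4255*s - 1.3896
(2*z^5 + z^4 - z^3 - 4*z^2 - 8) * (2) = 4*z^5 + 2*z^4 - 2*z^3 - 8*z^2 - 16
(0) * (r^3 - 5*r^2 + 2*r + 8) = 0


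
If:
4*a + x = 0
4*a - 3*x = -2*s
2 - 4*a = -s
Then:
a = 1/6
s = -4/3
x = -2/3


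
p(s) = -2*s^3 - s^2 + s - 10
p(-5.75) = 331.41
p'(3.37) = -73.88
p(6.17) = -511.67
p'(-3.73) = -75.02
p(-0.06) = -10.06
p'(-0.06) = 1.10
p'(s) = -6*s^2 - 2*s + 1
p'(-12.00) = -839.00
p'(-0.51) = 0.46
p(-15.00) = 6500.00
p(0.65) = -10.32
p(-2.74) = 20.89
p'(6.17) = -239.75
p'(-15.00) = -1319.00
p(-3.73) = 76.15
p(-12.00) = 3290.00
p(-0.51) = -10.50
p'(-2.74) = -38.57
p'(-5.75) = -185.88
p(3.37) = -94.53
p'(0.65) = -2.84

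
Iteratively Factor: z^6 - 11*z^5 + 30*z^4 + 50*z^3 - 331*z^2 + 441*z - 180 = (z - 1)*(z^5 - 10*z^4 + 20*z^3 + 70*z^2 - 261*z + 180) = (z - 4)*(z - 1)*(z^4 - 6*z^3 - 4*z^2 + 54*z - 45) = (z - 4)*(z - 1)*(z + 3)*(z^3 - 9*z^2 + 23*z - 15) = (z - 4)*(z - 1)^2*(z + 3)*(z^2 - 8*z + 15) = (z - 4)*(z - 3)*(z - 1)^2*(z + 3)*(z - 5)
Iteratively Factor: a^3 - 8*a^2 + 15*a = (a)*(a^2 - 8*a + 15) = a*(a - 5)*(a - 3)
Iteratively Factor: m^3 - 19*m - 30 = (m + 2)*(m^2 - 2*m - 15) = (m + 2)*(m + 3)*(m - 5)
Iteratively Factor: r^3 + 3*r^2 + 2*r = (r + 1)*(r^2 + 2*r) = r*(r + 1)*(r + 2)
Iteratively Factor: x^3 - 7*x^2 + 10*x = (x - 2)*(x^2 - 5*x) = x*(x - 2)*(x - 5)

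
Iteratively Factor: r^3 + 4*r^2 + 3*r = (r)*(r^2 + 4*r + 3) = r*(r + 1)*(r + 3)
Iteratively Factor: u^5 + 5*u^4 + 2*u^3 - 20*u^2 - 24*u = (u + 3)*(u^4 + 2*u^3 - 4*u^2 - 8*u) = u*(u + 3)*(u^3 + 2*u^2 - 4*u - 8) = u*(u - 2)*(u + 3)*(u^2 + 4*u + 4) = u*(u - 2)*(u + 2)*(u + 3)*(u + 2)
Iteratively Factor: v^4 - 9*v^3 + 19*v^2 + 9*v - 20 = (v - 5)*(v^3 - 4*v^2 - v + 4) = (v - 5)*(v - 4)*(v^2 - 1) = (v - 5)*(v - 4)*(v + 1)*(v - 1)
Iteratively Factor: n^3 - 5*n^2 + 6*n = (n - 2)*(n^2 - 3*n) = n*(n - 2)*(n - 3)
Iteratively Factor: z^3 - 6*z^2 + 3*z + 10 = (z - 2)*(z^2 - 4*z - 5) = (z - 2)*(z + 1)*(z - 5)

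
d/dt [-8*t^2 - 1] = -16*t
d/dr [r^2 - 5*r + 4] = 2*r - 5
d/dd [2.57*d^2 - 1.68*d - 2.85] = 5.14*d - 1.68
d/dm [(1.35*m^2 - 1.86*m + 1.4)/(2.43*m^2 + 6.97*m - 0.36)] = (13.9293*m^2 - 7.776*m - 9.0884)/(5.9049*m^4 + 33.8742*m^3 + 46.8313*m^2 - 5.0184*m + 0.1296)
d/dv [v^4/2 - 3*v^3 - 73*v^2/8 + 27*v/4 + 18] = 2*v^3 - 9*v^2 - 73*v/4 + 27/4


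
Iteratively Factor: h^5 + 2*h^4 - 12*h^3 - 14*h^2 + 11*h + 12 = (h + 4)*(h^4 - 2*h^3 - 4*h^2 + 2*h + 3) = (h + 1)*(h + 4)*(h^3 - 3*h^2 - h + 3) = (h + 1)^2*(h + 4)*(h^2 - 4*h + 3) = (h - 1)*(h + 1)^2*(h + 4)*(h - 3)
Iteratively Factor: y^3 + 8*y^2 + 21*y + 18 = (y + 3)*(y^2 + 5*y + 6) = (y + 3)^2*(y + 2)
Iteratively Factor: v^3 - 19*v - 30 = (v - 5)*(v^2 + 5*v + 6) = (v - 5)*(v + 2)*(v + 3)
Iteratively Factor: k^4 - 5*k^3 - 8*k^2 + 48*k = (k)*(k^3 - 5*k^2 - 8*k + 48) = k*(k - 4)*(k^2 - k - 12) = k*(k - 4)*(k + 3)*(k - 4)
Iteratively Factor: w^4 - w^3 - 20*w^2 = (w + 4)*(w^3 - 5*w^2) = w*(w + 4)*(w^2 - 5*w) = w^2*(w + 4)*(w - 5)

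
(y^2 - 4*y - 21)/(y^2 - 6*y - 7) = (y + 3)/(y + 1)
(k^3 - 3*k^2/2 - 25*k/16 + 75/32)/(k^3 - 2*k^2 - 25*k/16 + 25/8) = (k - 3/2)/(k - 2)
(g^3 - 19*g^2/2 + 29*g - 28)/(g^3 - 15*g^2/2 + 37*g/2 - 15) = (2*g^2 - 15*g + 28)/(2*g^2 - 11*g + 15)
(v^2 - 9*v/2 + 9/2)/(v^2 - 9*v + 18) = (v - 3/2)/(v - 6)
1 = 1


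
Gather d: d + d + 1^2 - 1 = 2*d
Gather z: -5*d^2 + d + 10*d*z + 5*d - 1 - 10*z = -5*d^2 + 6*d + z*(10*d - 10) - 1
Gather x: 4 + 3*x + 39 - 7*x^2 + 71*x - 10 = -7*x^2 + 74*x + 33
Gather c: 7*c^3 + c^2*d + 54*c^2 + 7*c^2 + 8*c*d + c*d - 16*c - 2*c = 7*c^3 + c^2*(d + 61) + c*(9*d - 18)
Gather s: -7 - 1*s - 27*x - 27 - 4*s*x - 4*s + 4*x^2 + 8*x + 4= s*(-4*x - 5) + 4*x^2 - 19*x - 30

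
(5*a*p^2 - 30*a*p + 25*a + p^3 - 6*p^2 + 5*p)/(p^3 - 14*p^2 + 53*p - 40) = (5*a + p)/(p - 8)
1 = 1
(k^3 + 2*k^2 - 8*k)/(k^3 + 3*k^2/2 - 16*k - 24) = 2*k*(k - 2)/(2*k^2 - 5*k - 12)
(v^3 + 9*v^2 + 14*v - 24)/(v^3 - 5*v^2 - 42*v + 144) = (v^2 + 3*v - 4)/(v^2 - 11*v + 24)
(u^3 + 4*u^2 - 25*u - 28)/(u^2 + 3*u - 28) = u + 1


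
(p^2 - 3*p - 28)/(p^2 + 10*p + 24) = (p - 7)/(p + 6)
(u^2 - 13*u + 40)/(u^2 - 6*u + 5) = (u - 8)/(u - 1)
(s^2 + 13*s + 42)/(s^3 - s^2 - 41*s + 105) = (s + 6)/(s^2 - 8*s + 15)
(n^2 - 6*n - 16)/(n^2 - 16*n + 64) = (n + 2)/(n - 8)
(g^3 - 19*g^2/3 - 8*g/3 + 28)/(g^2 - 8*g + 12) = (3*g^2 - g - 14)/(3*(g - 2))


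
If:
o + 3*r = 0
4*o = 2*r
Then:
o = 0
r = 0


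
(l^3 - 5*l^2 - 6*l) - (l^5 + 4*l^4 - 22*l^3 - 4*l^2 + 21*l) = -l^5 - 4*l^4 + 23*l^3 - l^2 - 27*l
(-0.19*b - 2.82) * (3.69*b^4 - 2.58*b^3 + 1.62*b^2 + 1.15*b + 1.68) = -0.7011*b^5 - 9.9156*b^4 + 6.9678*b^3 - 4.7869*b^2 - 3.5622*b - 4.7376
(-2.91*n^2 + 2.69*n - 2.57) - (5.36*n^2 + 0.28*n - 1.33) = -8.27*n^2 + 2.41*n - 1.24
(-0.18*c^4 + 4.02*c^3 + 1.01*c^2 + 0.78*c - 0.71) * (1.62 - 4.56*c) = 0.8208*c^5 - 18.6228*c^4 + 1.9068*c^3 - 1.9206*c^2 + 4.5012*c - 1.1502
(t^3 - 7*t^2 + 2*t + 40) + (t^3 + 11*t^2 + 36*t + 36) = 2*t^3 + 4*t^2 + 38*t + 76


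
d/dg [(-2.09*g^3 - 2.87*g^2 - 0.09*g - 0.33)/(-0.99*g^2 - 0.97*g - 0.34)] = (2.0691*g^4 + 4.0546*g^3 + 4.8266*g^2 + 1.2982*g - 0.2895)/(0.9801*g^4 + 1.9206*g^3 + 1.6141*g^2 + 0.6596*g + 0.1156)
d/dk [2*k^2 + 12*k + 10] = 4*k + 12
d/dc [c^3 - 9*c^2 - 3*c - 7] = 3*c^2 - 18*c - 3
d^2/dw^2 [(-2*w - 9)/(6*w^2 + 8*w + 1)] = 4*(-8*(2*w + 9)*(3*w + 2)^2 + (18*w + 35)*(6*w^2 + 8*w + 1))/(6*w^2 + 8*w + 1)^3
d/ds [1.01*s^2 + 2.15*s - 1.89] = 2.02*s + 2.15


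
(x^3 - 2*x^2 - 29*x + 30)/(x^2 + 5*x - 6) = (x^2 - x - 30)/(x + 6)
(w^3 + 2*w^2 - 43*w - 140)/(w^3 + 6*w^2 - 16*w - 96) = (w^2 - 2*w - 35)/(w^2 + 2*w - 24)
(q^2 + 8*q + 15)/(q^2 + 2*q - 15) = (q + 3)/(q - 3)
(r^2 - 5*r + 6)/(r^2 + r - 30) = (r^2 - 5*r + 6)/(r^2 + r - 30)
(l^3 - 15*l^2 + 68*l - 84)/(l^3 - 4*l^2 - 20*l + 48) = (l - 7)/(l + 4)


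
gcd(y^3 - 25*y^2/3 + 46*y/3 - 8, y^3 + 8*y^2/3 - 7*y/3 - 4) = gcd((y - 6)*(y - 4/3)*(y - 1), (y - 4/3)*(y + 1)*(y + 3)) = y - 4/3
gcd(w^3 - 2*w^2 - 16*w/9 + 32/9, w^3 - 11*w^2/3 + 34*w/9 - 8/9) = w^2 - 10*w/3 + 8/3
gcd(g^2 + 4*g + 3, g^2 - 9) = g + 3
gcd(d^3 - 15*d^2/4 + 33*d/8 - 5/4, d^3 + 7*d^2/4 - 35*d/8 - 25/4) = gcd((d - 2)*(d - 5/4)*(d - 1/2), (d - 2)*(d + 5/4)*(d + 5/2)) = d - 2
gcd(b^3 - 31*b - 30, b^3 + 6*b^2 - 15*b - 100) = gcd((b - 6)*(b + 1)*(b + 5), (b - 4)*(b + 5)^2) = b + 5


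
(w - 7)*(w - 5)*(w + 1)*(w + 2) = w^4 - 9*w^3 + w^2 + 81*w + 70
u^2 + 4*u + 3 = (u + 1)*(u + 3)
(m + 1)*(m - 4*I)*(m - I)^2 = m^4 + m^3 - 6*I*m^3 - 9*m^2 - 6*I*m^2 - 9*m + 4*I*m + 4*I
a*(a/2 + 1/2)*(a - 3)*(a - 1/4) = a^4/2 - 9*a^3/8 - 5*a^2/4 + 3*a/8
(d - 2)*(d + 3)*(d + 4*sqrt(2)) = d^3 + d^2 + 4*sqrt(2)*d^2 - 6*d + 4*sqrt(2)*d - 24*sqrt(2)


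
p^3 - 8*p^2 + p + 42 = (p - 7)*(p - 3)*(p + 2)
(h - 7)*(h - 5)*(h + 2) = h^3 - 10*h^2 + 11*h + 70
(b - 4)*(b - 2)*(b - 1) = b^3 - 7*b^2 + 14*b - 8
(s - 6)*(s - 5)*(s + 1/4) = s^3 - 43*s^2/4 + 109*s/4 + 15/2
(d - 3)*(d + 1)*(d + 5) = d^3 + 3*d^2 - 13*d - 15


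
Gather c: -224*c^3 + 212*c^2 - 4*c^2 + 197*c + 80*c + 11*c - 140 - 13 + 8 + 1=-224*c^3 + 208*c^2 + 288*c - 144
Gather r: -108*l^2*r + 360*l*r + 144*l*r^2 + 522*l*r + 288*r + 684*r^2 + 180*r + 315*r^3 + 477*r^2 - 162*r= 315*r^3 + r^2*(144*l + 1161) + r*(-108*l^2 + 882*l + 306)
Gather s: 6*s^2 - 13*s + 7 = 6*s^2 - 13*s + 7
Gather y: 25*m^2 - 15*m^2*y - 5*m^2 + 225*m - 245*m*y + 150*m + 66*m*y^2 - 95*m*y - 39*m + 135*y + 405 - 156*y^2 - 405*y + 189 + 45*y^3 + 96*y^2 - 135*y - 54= 20*m^2 + 336*m + 45*y^3 + y^2*(66*m - 60) + y*(-15*m^2 - 340*m - 405) + 540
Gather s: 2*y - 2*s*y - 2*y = -2*s*y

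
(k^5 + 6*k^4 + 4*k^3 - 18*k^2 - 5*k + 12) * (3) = 3*k^5 + 18*k^4 + 12*k^3 - 54*k^2 - 15*k + 36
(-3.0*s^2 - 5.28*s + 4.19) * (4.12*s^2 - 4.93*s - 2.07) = -12.36*s^4 - 6.9636*s^3 + 49.5032*s^2 - 9.7271*s - 8.6733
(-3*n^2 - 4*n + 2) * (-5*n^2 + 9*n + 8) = 15*n^4 - 7*n^3 - 70*n^2 - 14*n + 16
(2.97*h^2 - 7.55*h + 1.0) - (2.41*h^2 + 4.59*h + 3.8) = 0.56*h^2 - 12.14*h - 2.8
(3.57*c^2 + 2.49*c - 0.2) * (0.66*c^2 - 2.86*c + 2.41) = 2.3562*c^4 - 8.5668*c^3 + 1.3503*c^2 + 6.5729*c - 0.482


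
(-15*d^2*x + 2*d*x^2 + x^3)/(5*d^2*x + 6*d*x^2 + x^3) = (-3*d + x)/(d + x)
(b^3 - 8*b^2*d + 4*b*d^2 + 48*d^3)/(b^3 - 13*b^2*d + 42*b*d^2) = (b^2 - 2*b*d - 8*d^2)/(b*(b - 7*d))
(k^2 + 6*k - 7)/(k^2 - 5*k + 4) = (k + 7)/(k - 4)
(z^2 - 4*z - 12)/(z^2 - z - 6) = (z - 6)/(z - 3)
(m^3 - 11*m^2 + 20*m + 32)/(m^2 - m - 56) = (m^2 - 3*m - 4)/(m + 7)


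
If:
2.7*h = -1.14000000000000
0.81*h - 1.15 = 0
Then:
No Solution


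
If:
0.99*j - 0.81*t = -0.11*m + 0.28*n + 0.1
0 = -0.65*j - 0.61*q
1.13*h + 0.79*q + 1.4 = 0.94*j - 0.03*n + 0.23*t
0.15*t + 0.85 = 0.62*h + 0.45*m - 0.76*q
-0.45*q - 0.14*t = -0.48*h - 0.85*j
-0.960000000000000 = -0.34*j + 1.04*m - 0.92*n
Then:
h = -1.03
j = 0.29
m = 2.53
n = 3.80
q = -0.31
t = -0.73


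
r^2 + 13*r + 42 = (r + 6)*(r + 7)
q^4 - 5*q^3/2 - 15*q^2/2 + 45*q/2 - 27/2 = (q - 3)*(q - 3/2)*(q - 1)*(q + 3)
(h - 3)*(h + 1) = h^2 - 2*h - 3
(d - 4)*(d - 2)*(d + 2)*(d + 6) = d^4 + 2*d^3 - 28*d^2 - 8*d + 96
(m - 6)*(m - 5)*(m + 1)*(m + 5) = m^4 - 5*m^3 - 31*m^2 + 125*m + 150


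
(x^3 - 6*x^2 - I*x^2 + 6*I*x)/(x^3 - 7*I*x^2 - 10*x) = (-x^2 + 6*x + I*x - 6*I)/(-x^2 + 7*I*x + 10)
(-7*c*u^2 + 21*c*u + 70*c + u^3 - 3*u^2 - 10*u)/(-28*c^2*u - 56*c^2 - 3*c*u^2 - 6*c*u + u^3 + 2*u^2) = (u - 5)/(4*c + u)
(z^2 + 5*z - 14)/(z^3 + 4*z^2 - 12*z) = (z + 7)/(z*(z + 6))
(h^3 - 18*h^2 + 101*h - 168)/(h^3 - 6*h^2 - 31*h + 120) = (h - 7)/(h + 5)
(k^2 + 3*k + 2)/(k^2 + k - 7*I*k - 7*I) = (k + 2)/(k - 7*I)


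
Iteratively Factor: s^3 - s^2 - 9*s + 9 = (s - 3)*(s^2 + 2*s - 3) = (s - 3)*(s + 3)*(s - 1)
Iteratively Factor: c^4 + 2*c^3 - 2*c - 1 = (c + 1)*(c^3 + c^2 - c - 1) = (c + 1)^2*(c^2 - 1) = (c - 1)*(c + 1)^2*(c + 1)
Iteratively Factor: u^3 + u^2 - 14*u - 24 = (u + 2)*(u^2 - u - 12) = (u + 2)*(u + 3)*(u - 4)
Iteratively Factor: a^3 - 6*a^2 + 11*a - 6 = (a - 1)*(a^2 - 5*a + 6) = (a - 2)*(a - 1)*(a - 3)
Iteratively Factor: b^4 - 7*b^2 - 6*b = (b - 3)*(b^3 + 3*b^2 + 2*b) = (b - 3)*(b + 1)*(b^2 + 2*b) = (b - 3)*(b + 1)*(b + 2)*(b)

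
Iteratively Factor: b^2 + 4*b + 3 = (b + 3)*(b + 1)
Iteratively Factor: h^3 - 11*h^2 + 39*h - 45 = (h - 3)*(h^2 - 8*h + 15) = (h - 5)*(h - 3)*(h - 3)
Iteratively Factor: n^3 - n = (n)*(n^2 - 1) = n*(n + 1)*(n - 1)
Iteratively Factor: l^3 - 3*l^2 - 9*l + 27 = (l + 3)*(l^2 - 6*l + 9) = (l - 3)*(l + 3)*(l - 3)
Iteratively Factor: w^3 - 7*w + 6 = (w - 1)*(w^2 + w - 6) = (w - 2)*(w - 1)*(w + 3)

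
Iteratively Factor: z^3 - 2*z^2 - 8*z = (z)*(z^2 - 2*z - 8) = z*(z + 2)*(z - 4)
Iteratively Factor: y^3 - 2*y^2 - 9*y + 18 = (y - 2)*(y^2 - 9) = (y - 3)*(y - 2)*(y + 3)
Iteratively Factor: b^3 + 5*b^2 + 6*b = (b + 2)*(b^2 + 3*b) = b*(b + 2)*(b + 3)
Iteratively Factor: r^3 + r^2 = (r)*(r^2 + r) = r*(r + 1)*(r)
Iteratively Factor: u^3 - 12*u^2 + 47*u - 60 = (u - 5)*(u^2 - 7*u + 12) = (u - 5)*(u - 3)*(u - 4)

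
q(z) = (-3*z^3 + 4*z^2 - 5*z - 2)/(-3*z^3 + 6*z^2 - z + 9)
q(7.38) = 1.17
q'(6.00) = -0.08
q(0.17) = -0.31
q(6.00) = 1.25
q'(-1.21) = -0.41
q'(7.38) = -0.04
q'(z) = (-9*z^2 + 8*z - 5)/(-3*z^3 + 6*z^2 - z + 9) + (9*z^2 - 12*z + 1)*(-3*z^3 + 4*z^2 - 5*z - 2)/(-3*z^3 + 6*z^2 - z + 9)^2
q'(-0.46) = -0.86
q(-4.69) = 0.92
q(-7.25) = 0.94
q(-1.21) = 0.63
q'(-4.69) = -0.01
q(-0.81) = 0.41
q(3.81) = 1.75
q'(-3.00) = -0.04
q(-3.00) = 0.88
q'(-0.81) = -0.69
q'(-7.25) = -0.01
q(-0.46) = 0.13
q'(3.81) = -0.61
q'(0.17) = -0.41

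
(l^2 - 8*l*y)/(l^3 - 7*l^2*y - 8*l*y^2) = 1/(l + y)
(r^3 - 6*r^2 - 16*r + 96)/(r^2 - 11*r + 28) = (r^2 - 2*r - 24)/(r - 7)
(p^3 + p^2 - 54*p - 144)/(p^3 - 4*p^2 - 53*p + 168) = (p^2 + 9*p + 18)/(p^2 + 4*p - 21)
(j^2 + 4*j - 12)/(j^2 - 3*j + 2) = (j + 6)/(j - 1)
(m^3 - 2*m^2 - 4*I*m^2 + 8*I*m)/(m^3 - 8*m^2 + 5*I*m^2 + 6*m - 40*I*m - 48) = (m^3 + m^2*(-2 - 4*I) + 8*I*m)/(m^3 + m^2*(-8 + 5*I) + m*(6 - 40*I) - 48)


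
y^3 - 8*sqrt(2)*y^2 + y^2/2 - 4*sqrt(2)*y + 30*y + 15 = (y + 1/2)*(y - 5*sqrt(2))*(y - 3*sqrt(2))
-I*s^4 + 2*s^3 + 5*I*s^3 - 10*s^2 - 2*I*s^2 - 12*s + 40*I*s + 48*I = (s - 6)*(s - 2*I)*(s + 4*I)*(-I*s - I)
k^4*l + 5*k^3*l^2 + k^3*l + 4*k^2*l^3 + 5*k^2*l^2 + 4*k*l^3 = k*(k + l)*(k + 4*l)*(k*l + l)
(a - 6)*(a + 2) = a^2 - 4*a - 12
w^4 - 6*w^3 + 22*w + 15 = (w - 5)*(w - 3)*(w + 1)^2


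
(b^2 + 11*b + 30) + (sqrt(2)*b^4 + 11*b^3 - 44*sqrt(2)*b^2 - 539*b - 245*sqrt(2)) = sqrt(2)*b^4 + 11*b^3 - 44*sqrt(2)*b^2 + b^2 - 528*b - 245*sqrt(2) + 30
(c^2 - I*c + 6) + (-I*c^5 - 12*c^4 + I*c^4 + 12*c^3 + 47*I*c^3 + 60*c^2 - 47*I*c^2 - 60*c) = -I*c^5 - 12*c^4 + I*c^4 + 12*c^3 + 47*I*c^3 + 61*c^2 - 47*I*c^2 - 60*c - I*c + 6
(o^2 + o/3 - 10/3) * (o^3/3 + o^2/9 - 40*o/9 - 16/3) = o^5/3 + 2*o^4/9 - 149*o^3/27 - 194*o^2/27 + 352*o/27 + 160/9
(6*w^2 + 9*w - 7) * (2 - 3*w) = -18*w^3 - 15*w^2 + 39*w - 14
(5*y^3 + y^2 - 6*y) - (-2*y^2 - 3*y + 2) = 5*y^3 + 3*y^2 - 3*y - 2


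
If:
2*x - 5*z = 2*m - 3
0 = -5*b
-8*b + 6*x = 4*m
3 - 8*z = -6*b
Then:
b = 0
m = 27/16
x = 9/8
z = 3/8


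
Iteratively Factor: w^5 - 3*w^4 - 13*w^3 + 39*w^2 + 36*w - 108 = (w + 3)*(w^4 - 6*w^3 + 5*w^2 + 24*w - 36) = (w - 3)*(w + 3)*(w^3 - 3*w^2 - 4*w + 12) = (w - 3)*(w + 2)*(w + 3)*(w^2 - 5*w + 6) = (w - 3)^2*(w + 2)*(w + 3)*(w - 2)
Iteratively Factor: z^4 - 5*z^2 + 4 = (z - 2)*(z^3 + 2*z^2 - z - 2) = (z - 2)*(z - 1)*(z^2 + 3*z + 2) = (z - 2)*(z - 1)*(z + 1)*(z + 2)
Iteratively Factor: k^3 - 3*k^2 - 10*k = (k + 2)*(k^2 - 5*k) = (k - 5)*(k + 2)*(k)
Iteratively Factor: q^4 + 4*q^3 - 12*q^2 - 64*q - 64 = (q - 4)*(q^3 + 8*q^2 + 20*q + 16) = (q - 4)*(q + 4)*(q^2 + 4*q + 4) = (q - 4)*(q + 2)*(q + 4)*(q + 2)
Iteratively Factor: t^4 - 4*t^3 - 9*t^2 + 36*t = (t - 3)*(t^3 - t^2 - 12*t) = t*(t - 3)*(t^2 - t - 12) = t*(t - 4)*(t - 3)*(t + 3)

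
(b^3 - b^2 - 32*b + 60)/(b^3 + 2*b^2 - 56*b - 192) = (b^2 - 7*b + 10)/(b^2 - 4*b - 32)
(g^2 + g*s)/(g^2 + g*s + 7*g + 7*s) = g/(g + 7)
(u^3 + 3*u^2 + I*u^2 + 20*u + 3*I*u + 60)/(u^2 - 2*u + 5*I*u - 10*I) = (u^2 + u*(3 - 4*I) - 12*I)/(u - 2)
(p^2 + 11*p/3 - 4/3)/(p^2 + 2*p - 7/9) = 3*(p + 4)/(3*p + 7)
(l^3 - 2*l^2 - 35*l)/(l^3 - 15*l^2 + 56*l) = (l + 5)/(l - 8)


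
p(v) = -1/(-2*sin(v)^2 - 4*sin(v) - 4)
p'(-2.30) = 0.15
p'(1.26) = -0.03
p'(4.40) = 0.01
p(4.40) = 0.50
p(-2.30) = 0.47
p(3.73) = 0.42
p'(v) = -(4*sin(v)*cos(v) + 4*cos(v))/(-2*sin(v)^2 - 4*sin(v) - 4)^2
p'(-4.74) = -0.00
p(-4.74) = 0.10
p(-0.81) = 0.46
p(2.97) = 0.21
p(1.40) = 0.10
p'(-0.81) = -0.16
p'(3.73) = 0.26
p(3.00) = 0.22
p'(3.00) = 0.21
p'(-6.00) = -0.18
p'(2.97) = 0.21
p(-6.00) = 0.19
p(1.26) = 0.10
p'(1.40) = -0.01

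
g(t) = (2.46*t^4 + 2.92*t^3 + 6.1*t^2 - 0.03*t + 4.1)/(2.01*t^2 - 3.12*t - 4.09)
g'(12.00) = 32.47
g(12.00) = 229.67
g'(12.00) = 32.47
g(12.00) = 229.67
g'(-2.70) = -3.85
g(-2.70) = 6.42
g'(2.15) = -386.04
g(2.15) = -75.54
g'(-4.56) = -8.23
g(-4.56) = 17.67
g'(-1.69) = -0.53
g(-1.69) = 3.98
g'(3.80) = 0.11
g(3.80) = 58.51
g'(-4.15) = -7.27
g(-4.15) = 14.50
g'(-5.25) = -9.86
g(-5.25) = 23.91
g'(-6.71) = -13.33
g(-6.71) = 40.84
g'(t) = (3.12 - 4.02*t)*(2.46*t^4 + 2.92*t^3 + 6.1*t^2 - 0.03*t + 4.1)/(2.01*t^2 - 3.12*t - 4.09)^2 + (9.84*t^3 + 8.76*t^2 + 12.2*t - 0.03)/(2.01*t^2 - 3.12*t - 4.09)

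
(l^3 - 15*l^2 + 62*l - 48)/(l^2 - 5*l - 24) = (l^2 - 7*l + 6)/(l + 3)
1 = 1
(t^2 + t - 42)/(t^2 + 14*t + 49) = (t - 6)/(t + 7)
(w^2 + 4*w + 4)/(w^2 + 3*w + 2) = (w + 2)/(w + 1)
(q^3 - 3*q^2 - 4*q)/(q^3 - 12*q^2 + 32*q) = (q + 1)/(q - 8)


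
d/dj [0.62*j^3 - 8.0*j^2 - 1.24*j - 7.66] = 1.86*j^2 - 16.0*j - 1.24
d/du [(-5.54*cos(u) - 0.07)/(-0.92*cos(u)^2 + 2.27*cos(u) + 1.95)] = (5.0968*cos(u)^2 + 0.1288*cos(u) + 10.6441)*sin(u)/(0.8464*cos(u)^4 - 4.1768*cos(u)^3 + 1.5649*cos(u)^2 + 8.853*cos(u) + 3.8025)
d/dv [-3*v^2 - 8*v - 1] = -6*v - 8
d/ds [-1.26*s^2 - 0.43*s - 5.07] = -2.52*s - 0.43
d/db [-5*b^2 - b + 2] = -10*b - 1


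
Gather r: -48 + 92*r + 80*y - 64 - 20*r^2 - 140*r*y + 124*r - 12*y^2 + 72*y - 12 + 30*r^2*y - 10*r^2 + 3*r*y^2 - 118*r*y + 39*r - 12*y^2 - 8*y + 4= r^2*(30*y - 30) + r*(3*y^2 - 258*y + 255) - 24*y^2 + 144*y - 120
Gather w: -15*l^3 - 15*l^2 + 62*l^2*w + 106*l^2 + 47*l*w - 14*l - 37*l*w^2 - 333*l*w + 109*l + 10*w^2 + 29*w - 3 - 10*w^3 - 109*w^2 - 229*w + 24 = -15*l^3 + 91*l^2 + 95*l - 10*w^3 + w^2*(-37*l - 99) + w*(62*l^2 - 286*l - 200) + 21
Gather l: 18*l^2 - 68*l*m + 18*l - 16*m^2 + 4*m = 18*l^2 + l*(18 - 68*m) - 16*m^2 + 4*m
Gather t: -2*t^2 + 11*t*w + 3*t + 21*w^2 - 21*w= -2*t^2 + t*(11*w + 3) + 21*w^2 - 21*w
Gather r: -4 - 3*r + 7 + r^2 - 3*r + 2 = r^2 - 6*r + 5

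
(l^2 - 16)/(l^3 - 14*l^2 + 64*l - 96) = (l + 4)/(l^2 - 10*l + 24)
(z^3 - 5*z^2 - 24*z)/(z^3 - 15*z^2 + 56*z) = (z + 3)/(z - 7)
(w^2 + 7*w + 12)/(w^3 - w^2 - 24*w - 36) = (w + 4)/(w^2 - 4*w - 12)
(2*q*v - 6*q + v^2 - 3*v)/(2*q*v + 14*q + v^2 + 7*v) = (v - 3)/(v + 7)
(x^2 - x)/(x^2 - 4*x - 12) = x*(1 - x)/(-x^2 + 4*x + 12)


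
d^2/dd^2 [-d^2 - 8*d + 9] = -2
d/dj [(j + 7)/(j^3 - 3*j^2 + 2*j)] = (j*(j^2 - 3*j + 2) - (j + 7)*(3*j^2 - 6*j + 2))/(j^2*(j^2 - 3*j + 2)^2)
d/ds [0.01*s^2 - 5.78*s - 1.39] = 0.02*s - 5.78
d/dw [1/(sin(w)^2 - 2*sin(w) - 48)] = 2*(1 - sin(w))*cos(w)/((sin(w) - 8)^2*(sin(w) + 6)^2)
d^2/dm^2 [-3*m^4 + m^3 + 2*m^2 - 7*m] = -36*m^2 + 6*m + 4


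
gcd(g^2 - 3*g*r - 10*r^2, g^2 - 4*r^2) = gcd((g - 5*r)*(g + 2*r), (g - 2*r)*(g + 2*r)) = g + 2*r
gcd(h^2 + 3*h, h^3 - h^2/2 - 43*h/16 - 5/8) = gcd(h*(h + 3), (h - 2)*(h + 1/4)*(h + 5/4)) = 1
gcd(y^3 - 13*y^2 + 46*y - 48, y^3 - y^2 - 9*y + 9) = y - 3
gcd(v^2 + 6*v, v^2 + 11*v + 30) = v + 6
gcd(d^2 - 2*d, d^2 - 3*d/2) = d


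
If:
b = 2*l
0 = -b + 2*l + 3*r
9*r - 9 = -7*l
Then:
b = 18/7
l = 9/7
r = 0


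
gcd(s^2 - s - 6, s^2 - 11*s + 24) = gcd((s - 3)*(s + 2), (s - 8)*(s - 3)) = s - 3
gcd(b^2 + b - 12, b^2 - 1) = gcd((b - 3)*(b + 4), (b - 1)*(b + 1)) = 1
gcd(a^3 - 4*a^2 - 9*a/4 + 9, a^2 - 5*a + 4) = a - 4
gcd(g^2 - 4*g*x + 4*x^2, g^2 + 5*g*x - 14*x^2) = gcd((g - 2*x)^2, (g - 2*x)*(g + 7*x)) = -g + 2*x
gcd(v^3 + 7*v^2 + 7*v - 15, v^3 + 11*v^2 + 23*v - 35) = v^2 + 4*v - 5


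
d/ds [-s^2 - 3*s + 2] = -2*s - 3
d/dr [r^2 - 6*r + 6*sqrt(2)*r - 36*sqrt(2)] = 2*r - 6 + 6*sqrt(2)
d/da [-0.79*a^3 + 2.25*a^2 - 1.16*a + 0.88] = -2.37*a^2 + 4.5*a - 1.16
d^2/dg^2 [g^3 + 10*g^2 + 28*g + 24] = 6*g + 20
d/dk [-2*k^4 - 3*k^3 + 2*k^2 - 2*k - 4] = -8*k^3 - 9*k^2 + 4*k - 2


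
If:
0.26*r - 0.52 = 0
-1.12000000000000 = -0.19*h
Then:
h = 5.89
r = 2.00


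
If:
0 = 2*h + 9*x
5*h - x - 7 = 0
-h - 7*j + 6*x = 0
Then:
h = 63/47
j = -21/47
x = -14/47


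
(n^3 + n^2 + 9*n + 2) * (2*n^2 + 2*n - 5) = 2*n^5 + 4*n^4 + 15*n^3 + 17*n^2 - 41*n - 10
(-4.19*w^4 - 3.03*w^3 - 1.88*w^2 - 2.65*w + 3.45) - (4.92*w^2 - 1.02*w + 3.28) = -4.19*w^4 - 3.03*w^3 - 6.8*w^2 - 1.63*w + 0.17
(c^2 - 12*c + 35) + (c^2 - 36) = 2*c^2 - 12*c - 1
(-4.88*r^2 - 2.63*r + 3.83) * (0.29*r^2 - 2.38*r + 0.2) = -1.4152*r^4 + 10.8517*r^3 + 6.3941*r^2 - 9.6414*r + 0.766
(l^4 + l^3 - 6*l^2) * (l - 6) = l^5 - 5*l^4 - 12*l^3 + 36*l^2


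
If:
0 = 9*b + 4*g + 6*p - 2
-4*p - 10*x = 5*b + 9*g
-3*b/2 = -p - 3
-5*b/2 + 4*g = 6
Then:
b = 28/41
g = 79/41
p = -81/41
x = -527/410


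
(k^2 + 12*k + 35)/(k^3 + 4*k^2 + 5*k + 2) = (k^2 + 12*k + 35)/(k^3 + 4*k^2 + 5*k + 2)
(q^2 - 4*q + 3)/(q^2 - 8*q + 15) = (q - 1)/(q - 5)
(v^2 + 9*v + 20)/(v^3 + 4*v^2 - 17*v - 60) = (v + 4)/(v^2 - v - 12)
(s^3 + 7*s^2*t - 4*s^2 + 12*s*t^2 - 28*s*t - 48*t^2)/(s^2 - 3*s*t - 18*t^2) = (s^2 + 4*s*t - 4*s - 16*t)/(s - 6*t)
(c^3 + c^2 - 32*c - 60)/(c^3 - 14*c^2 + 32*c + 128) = (c^2 - c - 30)/(c^2 - 16*c + 64)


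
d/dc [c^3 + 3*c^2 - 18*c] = 3*c^2 + 6*c - 18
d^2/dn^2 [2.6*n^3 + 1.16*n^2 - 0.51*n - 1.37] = 15.6*n + 2.32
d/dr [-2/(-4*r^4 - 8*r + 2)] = 4*(-2*r^3 - 1)/(2*r^4 + 4*r - 1)^2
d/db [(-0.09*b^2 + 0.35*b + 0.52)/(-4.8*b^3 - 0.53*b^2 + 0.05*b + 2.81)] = (-0.432*b^4 + 3.36*b^3 + 7.669*b^2 + 0.0454000000000001*b + 0.9575)/(23.04*b^6 + 5.088*b^5 - 0.1991*b^4 - 27.029*b^3 - 2.9761*b^2 + 0.281*b + 7.8961)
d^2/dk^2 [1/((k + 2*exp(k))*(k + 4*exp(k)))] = 2*(-2*(k + 2*exp(k))^2*(k + 4*exp(k))*exp(k) + (k + 2*exp(k))^2*(4*exp(k) + 1)^2 - (k + 2*exp(k))*(k + 4*exp(k))^2*exp(k) + (k + 2*exp(k))*(k + 4*exp(k))*(2*exp(k) + 1)*(4*exp(k) + 1) + (k + 4*exp(k))^2*(2*exp(k) + 1)^2)/((k + 2*exp(k))^3*(k + 4*exp(k))^3)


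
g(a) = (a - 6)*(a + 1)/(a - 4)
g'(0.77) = 1.96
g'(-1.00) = 1.40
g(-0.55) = 0.65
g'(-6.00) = 1.10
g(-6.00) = -6.00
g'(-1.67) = 1.31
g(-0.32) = 0.99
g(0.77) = 2.87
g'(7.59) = 1.78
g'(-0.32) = 1.54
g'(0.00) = 1.62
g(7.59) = 3.80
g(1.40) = 4.25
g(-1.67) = -0.91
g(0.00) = 1.50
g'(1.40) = 2.48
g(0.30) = 2.00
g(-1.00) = 0.00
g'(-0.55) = 1.48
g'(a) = (a - 6)/(a - 4) - (a - 6)*(a + 1)/(a - 4)^2 + (a + 1)/(a - 4)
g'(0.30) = 1.73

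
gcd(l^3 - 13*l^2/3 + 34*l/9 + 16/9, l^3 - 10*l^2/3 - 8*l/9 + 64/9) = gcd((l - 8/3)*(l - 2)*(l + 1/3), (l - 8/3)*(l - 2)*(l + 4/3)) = l^2 - 14*l/3 + 16/3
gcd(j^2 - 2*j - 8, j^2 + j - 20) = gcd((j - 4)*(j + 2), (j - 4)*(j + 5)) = j - 4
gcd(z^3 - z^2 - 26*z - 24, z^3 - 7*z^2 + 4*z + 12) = z^2 - 5*z - 6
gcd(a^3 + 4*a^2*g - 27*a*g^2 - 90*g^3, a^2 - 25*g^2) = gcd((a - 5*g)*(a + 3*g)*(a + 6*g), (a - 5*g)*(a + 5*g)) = a - 5*g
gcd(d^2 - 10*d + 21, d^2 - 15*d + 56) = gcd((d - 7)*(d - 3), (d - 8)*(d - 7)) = d - 7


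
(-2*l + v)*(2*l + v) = -4*l^2 + v^2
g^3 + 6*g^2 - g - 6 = (g - 1)*(g + 1)*(g + 6)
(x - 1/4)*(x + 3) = x^2 + 11*x/4 - 3/4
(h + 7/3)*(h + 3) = h^2 + 16*h/3 + 7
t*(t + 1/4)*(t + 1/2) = t^3 + 3*t^2/4 + t/8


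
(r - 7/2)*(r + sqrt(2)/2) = r^2 - 7*r/2 + sqrt(2)*r/2 - 7*sqrt(2)/4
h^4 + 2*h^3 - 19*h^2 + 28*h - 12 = (h - 2)*(h - 1)^2*(h + 6)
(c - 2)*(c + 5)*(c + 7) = c^3 + 10*c^2 + 11*c - 70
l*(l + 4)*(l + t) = l^3 + l^2*t + 4*l^2 + 4*l*t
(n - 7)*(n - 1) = n^2 - 8*n + 7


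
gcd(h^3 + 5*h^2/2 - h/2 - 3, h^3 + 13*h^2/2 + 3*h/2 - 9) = h^2 + h/2 - 3/2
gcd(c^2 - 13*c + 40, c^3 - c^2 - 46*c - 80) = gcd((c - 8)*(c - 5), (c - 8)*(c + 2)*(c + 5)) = c - 8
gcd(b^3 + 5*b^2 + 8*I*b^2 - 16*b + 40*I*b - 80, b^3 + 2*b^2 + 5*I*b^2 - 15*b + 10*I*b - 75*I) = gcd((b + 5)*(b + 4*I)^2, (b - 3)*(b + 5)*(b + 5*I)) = b + 5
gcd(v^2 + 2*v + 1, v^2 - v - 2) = v + 1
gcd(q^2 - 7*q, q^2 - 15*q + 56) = q - 7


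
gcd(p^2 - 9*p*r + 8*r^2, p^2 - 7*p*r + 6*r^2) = p - r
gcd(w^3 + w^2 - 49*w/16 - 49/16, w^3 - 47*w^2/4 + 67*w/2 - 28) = w - 7/4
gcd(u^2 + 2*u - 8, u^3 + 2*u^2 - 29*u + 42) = u - 2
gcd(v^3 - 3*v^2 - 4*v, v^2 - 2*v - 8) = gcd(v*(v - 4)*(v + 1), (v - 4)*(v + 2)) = v - 4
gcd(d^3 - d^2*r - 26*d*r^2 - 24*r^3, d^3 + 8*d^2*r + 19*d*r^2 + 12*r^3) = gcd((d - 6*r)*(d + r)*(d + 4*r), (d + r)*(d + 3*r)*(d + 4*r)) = d^2 + 5*d*r + 4*r^2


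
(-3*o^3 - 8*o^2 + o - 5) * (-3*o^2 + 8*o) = 9*o^5 - 67*o^3 + 23*o^2 - 40*o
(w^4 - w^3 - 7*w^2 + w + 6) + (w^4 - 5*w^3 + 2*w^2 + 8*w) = 2*w^4 - 6*w^3 - 5*w^2 + 9*w + 6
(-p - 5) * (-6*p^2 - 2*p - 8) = 6*p^3 + 32*p^2 + 18*p + 40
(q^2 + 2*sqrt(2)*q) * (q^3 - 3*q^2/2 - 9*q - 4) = q^5 - 3*q^4/2 + 2*sqrt(2)*q^4 - 9*q^3 - 3*sqrt(2)*q^3 - 18*sqrt(2)*q^2 - 4*q^2 - 8*sqrt(2)*q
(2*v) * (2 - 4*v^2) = -8*v^3 + 4*v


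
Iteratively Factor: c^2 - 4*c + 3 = (c - 1)*(c - 3)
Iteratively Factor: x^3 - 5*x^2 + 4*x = (x - 1)*(x^2 - 4*x) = x*(x - 1)*(x - 4)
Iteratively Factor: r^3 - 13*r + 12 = (r - 1)*(r^2 + r - 12) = (r - 1)*(r + 4)*(r - 3)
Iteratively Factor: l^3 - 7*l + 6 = (l - 2)*(l^2 + 2*l - 3) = (l - 2)*(l + 3)*(l - 1)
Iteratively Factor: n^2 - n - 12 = (n - 4)*(n + 3)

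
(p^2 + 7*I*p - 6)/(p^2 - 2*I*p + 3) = (p + 6*I)/(p - 3*I)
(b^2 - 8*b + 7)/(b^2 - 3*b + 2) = (b - 7)/(b - 2)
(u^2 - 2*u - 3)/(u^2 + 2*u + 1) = (u - 3)/(u + 1)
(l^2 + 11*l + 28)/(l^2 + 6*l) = (l^2 + 11*l + 28)/(l*(l + 6))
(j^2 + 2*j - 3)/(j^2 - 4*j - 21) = (j - 1)/(j - 7)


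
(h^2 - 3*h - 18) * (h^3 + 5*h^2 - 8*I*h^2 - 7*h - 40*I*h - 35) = h^5 + 2*h^4 - 8*I*h^4 - 40*h^3 - 16*I*h^3 - 104*h^2 + 264*I*h^2 + 231*h + 720*I*h + 630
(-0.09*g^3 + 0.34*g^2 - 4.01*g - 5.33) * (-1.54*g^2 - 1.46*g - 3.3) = 0.1386*g^5 - 0.3922*g^4 + 5.976*g^3 + 12.9408*g^2 + 21.0148*g + 17.589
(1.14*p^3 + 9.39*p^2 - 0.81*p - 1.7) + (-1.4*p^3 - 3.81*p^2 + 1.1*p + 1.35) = -0.26*p^3 + 5.58*p^2 + 0.29*p - 0.35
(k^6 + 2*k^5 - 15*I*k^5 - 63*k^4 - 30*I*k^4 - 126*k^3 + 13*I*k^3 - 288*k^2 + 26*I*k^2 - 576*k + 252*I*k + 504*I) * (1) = k^6 + 2*k^5 - 15*I*k^5 - 63*k^4 - 30*I*k^4 - 126*k^3 + 13*I*k^3 - 288*k^2 + 26*I*k^2 - 576*k + 252*I*k + 504*I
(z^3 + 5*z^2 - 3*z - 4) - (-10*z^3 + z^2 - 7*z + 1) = 11*z^3 + 4*z^2 + 4*z - 5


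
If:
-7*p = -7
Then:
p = 1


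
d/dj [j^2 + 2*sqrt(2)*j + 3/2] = 2*j + 2*sqrt(2)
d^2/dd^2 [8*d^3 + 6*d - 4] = 48*d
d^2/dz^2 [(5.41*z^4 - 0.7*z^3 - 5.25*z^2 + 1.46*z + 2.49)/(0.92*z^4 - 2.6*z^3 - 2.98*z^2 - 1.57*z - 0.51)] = (2.8421709430404e-14*z^10 + 24.6964799999998*z^9 + 62.330736*z^8 + 172.432656*z^7 - 14.1149919999997*z^6 - 116.39118*z^5 + 369.581274*z^4 + 536.577816*z^3 + 245.842884*z^2 + 35.681976*z - 0.362495999999998)/(0.778688*z^12 - 6.60192*z^11 + 11.090784*z^10 + 21.206416*z^9 - 14.686848*z^8 - 67.961328*z^7 - 94.600132*z^6 - 80.34192*z^5 - 47.396262*z^4 - 20.215189*z^3 - 6.096591*z^2 - 1.225071*z - 0.132651)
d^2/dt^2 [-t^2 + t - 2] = -2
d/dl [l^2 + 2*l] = 2*l + 2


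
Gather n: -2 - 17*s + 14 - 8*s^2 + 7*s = -8*s^2 - 10*s + 12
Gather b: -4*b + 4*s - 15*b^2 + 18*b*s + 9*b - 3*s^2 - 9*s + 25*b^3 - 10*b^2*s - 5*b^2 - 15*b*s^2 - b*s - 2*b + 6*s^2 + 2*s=25*b^3 + b^2*(-10*s - 20) + b*(-15*s^2 + 17*s + 3) + 3*s^2 - 3*s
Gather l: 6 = 6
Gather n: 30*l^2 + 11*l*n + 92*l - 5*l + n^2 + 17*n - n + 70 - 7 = 30*l^2 + 87*l + n^2 + n*(11*l + 16) + 63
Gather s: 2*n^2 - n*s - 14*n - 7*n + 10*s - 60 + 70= 2*n^2 - 21*n + s*(10 - n) + 10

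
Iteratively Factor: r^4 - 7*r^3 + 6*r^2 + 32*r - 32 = (r - 1)*(r^3 - 6*r^2 + 32) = (r - 4)*(r - 1)*(r^2 - 2*r - 8) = (r - 4)^2*(r - 1)*(r + 2)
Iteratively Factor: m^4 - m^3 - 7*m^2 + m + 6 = (m - 3)*(m^3 + 2*m^2 - m - 2) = (m - 3)*(m - 1)*(m^2 + 3*m + 2) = (m - 3)*(m - 1)*(m + 1)*(m + 2)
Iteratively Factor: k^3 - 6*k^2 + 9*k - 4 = (k - 4)*(k^2 - 2*k + 1) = (k - 4)*(k - 1)*(k - 1)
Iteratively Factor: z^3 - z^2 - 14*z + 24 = (z - 3)*(z^2 + 2*z - 8) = (z - 3)*(z - 2)*(z + 4)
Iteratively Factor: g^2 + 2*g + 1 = (g + 1)*(g + 1)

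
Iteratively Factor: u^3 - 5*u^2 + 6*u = (u - 3)*(u^2 - 2*u) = u*(u - 3)*(u - 2)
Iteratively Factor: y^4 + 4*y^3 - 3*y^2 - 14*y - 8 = (y + 4)*(y^3 - 3*y - 2) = (y - 2)*(y + 4)*(y^2 + 2*y + 1) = (y - 2)*(y + 1)*(y + 4)*(y + 1)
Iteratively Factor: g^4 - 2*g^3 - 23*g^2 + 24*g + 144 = (g - 4)*(g^3 + 2*g^2 - 15*g - 36) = (g - 4)*(g + 3)*(g^2 - g - 12) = (g - 4)^2*(g + 3)*(g + 3)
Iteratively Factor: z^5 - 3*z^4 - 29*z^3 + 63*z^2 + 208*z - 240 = (z - 4)*(z^4 + z^3 - 25*z^2 - 37*z + 60) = (z - 4)*(z + 3)*(z^3 - 2*z^2 - 19*z + 20) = (z - 5)*(z - 4)*(z + 3)*(z^2 + 3*z - 4) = (z - 5)*(z - 4)*(z + 3)*(z + 4)*(z - 1)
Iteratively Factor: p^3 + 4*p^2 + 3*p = (p + 1)*(p^2 + 3*p) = (p + 1)*(p + 3)*(p)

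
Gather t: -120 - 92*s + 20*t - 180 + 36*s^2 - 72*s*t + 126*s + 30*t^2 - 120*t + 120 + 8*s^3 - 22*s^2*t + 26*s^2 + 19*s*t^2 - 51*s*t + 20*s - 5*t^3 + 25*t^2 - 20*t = 8*s^3 + 62*s^2 + 54*s - 5*t^3 + t^2*(19*s + 55) + t*(-22*s^2 - 123*s - 120) - 180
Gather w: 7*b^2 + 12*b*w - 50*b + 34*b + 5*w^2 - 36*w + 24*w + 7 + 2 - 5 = 7*b^2 - 16*b + 5*w^2 + w*(12*b - 12) + 4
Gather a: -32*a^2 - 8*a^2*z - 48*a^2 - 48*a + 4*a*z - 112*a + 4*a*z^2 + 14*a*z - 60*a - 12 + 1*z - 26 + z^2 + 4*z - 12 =a^2*(-8*z - 80) + a*(4*z^2 + 18*z - 220) + z^2 + 5*z - 50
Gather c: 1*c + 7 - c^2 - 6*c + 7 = -c^2 - 5*c + 14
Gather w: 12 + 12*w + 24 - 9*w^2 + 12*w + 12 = -9*w^2 + 24*w + 48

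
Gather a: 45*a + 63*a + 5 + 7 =108*a + 12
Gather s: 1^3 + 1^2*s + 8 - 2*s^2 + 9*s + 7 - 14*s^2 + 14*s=-16*s^2 + 24*s + 16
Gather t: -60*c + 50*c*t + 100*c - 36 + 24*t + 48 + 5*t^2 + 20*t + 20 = 40*c + 5*t^2 + t*(50*c + 44) + 32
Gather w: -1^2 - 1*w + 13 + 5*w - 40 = 4*w - 28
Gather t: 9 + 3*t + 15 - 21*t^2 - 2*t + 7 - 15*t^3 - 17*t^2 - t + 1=-15*t^3 - 38*t^2 + 32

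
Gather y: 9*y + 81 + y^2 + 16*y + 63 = y^2 + 25*y + 144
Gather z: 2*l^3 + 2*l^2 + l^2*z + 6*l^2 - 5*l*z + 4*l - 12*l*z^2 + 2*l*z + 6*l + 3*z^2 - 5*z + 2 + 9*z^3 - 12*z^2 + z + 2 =2*l^3 + 8*l^2 + 10*l + 9*z^3 + z^2*(-12*l - 9) + z*(l^2 - 3*l - 4) + 4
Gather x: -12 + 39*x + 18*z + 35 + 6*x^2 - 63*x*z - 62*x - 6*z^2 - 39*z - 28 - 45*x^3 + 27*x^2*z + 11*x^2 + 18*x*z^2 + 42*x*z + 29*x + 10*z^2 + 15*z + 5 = -45*x^3 + x^2*(27*z + 17) + x*(18*z^2 - 21*z + 6) + 4*z^2 - 6*z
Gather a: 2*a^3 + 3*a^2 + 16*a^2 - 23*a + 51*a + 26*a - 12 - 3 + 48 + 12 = 2*a^3 + 19*a^2 + 54*a + 45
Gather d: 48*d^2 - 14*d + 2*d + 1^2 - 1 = 48*d^2 - 12*d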